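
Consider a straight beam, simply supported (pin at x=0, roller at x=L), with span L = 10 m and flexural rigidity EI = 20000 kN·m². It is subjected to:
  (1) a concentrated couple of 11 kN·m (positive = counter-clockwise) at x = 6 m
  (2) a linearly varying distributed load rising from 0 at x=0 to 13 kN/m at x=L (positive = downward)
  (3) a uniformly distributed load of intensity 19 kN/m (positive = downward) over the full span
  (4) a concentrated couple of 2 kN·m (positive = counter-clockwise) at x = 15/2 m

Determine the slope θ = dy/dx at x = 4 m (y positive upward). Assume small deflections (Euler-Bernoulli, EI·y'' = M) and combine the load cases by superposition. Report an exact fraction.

θ(4) = -23723/1440000 rad

Load 1 — applied couple M₀=11 kN·m at a=6 m (b=L-a=4):
  θ_1 = (M₀x²/(2L)+C₁)/EI  [x≤a] with C₁=M₀(3b²-L²)/(6L)=-143/15 = (11·4²/(2·10)+(-143/15))/20000 = -11/300000 rad
Load 2 — triangular load w₀=13 kN/m (0→w₀ over full span):
  θ_2 = -w₀(7L⁴-30L²x²+15x⁴)/(360LEI) = -13·(7·10⁴-30·10²·4²+15·4⁴)/(360·10·20000) = -4199/900000 rad
Load 3 — uniform load w=19 kN/m over full span:
  θ_3 = -w(L³-6Lx²+4x³)/(24EI) = -19·(10³-6·10·4²+4·4³)/(24·20000) = -703/60000 rad
Load 4 — applied couple M₀=2 kN·m at a=15/2 m (b=L-a=5/2):
  θ_4 = (M₀x²/(2L)+C₁)/EI  [x≤a] with C₁=M₀(3b²-L²)/(6L)=-65/24 = (2·4²/(2·10)+(-65/24))/20000 = -133/2400000 rad
Superposition: θ = Σ θ_i = -23723/1440000 rad ≈ -0.016474 rad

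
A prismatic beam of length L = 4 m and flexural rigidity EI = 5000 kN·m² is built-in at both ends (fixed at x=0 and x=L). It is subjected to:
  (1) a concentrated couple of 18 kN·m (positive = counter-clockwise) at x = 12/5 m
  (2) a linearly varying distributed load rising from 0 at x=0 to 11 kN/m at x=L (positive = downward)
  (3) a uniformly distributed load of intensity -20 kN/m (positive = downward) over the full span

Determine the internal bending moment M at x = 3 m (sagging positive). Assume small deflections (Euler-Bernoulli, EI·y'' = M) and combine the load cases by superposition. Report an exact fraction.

Load 1 — applied couple M₀=18 kN·m at a=12/5 m (b=L-a=8/5):
  M_1 = R_Ax - M_A - M₀  [x>a] with R_A=162/25, M_A=144/25 = (162/25)·3 - (144/25) - 18 = -108/25 kN·m
Load 2 — triangular load w₀=11 kN/m (0→w₀ over full span):
  M_2 = 3w₀Lx/20 - w₀L²/30 - w₀x³/(6L) = 3·11·4·3/20 - 11·4²/30 - 11·3³/(6·4) = 187/120 kN·m
Load 3 — uniform load w=-20 kN/m over full span:
  M_3 = wLx/2 - wL²/12 - wx²/2 = (-20)·4·3/2 - (-20)·4²/12 - (-20)·3²/2 = -10/3 kN·m
Superposition: M = Σ M_i = -1219/200 kN·m ≈ -6.095000 kN·m

M(3) = -1219/200 kN·m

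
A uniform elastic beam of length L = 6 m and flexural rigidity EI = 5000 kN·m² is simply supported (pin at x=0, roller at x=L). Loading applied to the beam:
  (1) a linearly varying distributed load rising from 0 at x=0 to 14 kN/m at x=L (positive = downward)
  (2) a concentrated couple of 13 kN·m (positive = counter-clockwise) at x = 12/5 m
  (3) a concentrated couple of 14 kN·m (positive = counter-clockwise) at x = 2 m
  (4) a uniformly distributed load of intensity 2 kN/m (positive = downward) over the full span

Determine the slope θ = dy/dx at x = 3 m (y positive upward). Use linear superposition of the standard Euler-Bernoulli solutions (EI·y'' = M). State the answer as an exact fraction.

Load 1 — triangular load w₀=14 kN/m (0→w₀ over full span):
  θ_1 = -w₀(7L⁴-30L²x²+15x⁴)/(360LEI) = -14·(7·6⁴-30·6²·3²+15·3⁴)/(360·6·5000) = -147/200000 rad
Load 2 — applied couple M₀=13 kN·m at a=12/5 m (b=L-a=18/5):
  θ_2 = (M₀x²/(2L)-M₀(x-a)+C₁)/EI  [x>a] with C₁=M₀(3b²-L²)/(6L)=26/25 = (13·3²/(2·6)-13·(3-(12/5))+(26/25))/5000 = 299/500000 rad
Load 3 — applied couple M₀=14 kN·m at a=2 m (b=L-a=4):
  θ_3 = (M₀x²/(2L)-M₀(x-a)+C₁)/EI  [x>a] with C₁=M₀(3b²-L²)/(6L)=14/3 = (14·3²/(2·6)-14·(3-2)+(14/3))/5000 = 7/30000 rad
Load 4 — uniform load w=2 kN/m over full span:
  θ_4 = -w(L³-6Lx²+4x³)/(24EI) = -2·(6³-6·6·3²+4·3³)/(24·5000) = 0 rad
Superposition: θ = Σ θ_i = 289/3000000 rad ≈ 0.000096 rad

θ(3) = 289/3000000 rad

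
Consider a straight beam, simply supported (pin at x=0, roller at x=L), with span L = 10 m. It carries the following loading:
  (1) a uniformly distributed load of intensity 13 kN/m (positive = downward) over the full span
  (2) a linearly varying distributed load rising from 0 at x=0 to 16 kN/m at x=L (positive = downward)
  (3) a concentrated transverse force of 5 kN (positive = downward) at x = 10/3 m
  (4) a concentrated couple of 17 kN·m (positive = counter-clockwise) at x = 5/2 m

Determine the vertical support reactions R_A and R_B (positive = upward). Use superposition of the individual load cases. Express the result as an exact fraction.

R_A = 967/10 kN, R_B = 1183/10 kN

Load 1 — uniform load w=13 kN/m over full span:
  R_A = wL/2 = 13·10/2 = 65 kN
  R_B = wL/2 = 13·10/2 = 65 kN
Load 2 — triangular load w₀=16 kN/m (0→w₀ over full span):
  R_A = w₀L/6 = 16·10/6 = 80/3 kN
  R_B = w₀L/3 = 16·10/3 = 160/3 kN
Load 3 — point force P=5 kN at a=10/3 m (b=L-a=20/3):
  R_A = Pb/L = 5·(20/3)/10 = 10/3 kN
  R_B = Pa/L = 5·(10/3)/10 = 5/3 kN
Load 4 — applied couple M₀=17 kN·m at a=5/2 m (b=L-a=15/2):
  R_A = M₀/L = 17/10 kN
  R_B = -M₀/L = -17/10 kN
Superposition: R_A = 967/10 kN, R_B = 1183/10 kN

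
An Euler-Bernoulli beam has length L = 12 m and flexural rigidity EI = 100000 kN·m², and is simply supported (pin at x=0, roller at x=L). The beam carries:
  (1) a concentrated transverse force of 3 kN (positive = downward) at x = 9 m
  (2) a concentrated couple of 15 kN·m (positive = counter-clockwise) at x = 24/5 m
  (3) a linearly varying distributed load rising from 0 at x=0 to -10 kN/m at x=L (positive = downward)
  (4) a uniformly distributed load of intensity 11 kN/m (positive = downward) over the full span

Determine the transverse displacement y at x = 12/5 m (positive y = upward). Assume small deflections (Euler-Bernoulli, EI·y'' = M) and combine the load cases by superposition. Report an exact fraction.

y(12/5) = -6457509/625000000 m

Load 1 — point force P=3 kN at a=9 m (b=L-a=3):
  y_1 = -Pbx(L²-b²-x²)/(6LEI)  [x≤a] = -3·3·(12/5)·(12²-3²-(12/5)²)/(6·12·100000) = -9693/25000000 m
Load 2 — applied couple M₀=15 kN·m at a=24/5 m (b=L-a=36/5):
  y_2 = (M₀x³/(6L)+C₁x)/EI  [x≤a] with C₁=M₀(3b²-L²)/(6L)=12/5 = (15·(12/5)³/(6·12)+(12/5)·(12/5))/100000 = 27/312500 m
Load 3 — triangular load w₀=-10 kN/m (0→w₀ over full span):
  y_3 = -w₀x(7L⁴-10L²x²+3x⁴)/(360LEI) = -(-10)·(12/5)·(7·12⁴-10·12²·(12/5)²+3·(12/5)⁴)/(360·12·100000) = 74304/9765625 m
Load 4 — uniform load w=11 kN/m over full span:
  y_4 = -wx(L³-2Lx²+x³)/(24EI) = -11·(12/5)·(12³-2·12·(12/5)²+(12/5)³)/(24·100000) = -34452/1953125 m
Superposition: y = Σ y_i = -6457509/625000000 m ≈ -0.010332 m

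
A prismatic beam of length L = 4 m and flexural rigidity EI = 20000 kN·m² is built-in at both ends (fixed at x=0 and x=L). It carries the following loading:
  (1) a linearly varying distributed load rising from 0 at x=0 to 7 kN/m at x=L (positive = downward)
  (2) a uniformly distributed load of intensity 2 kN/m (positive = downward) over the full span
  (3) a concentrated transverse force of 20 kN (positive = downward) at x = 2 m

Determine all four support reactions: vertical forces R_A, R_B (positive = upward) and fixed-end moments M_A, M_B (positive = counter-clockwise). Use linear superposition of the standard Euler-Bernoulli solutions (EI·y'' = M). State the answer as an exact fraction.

Load 1 — triangular load w₀=7 kN/m (0→w₀ over full span):
  R_A = 3w₀L/20 = 3·7·4/20 = 21/5 kN
  M_A = w₀L²/30 = 7·4²/30 = 56/15 kN·m
  R_B = 7w₀L/20 = 7·7·4/20 = 49/5 kN
  M_B = -w₀L²/20 = -7·4²/20 = -28/5 kN·m
Load 2 — uniform load w=2 kN/m over full span:
  R_A = wL/2 = 2·4/2 = 4 kN
  M_A = wL²/12 = 2·4²/12 = 8/3 kN·m
  R_B = wL/2 = 2·4/2 = 4 kN
  M_B = -wL²/12 = -2·4²/12 = -8/3 kN·m
Load 3 — point force P=20 kN at a=2 m (b=L-a=2):
  R_A = Pb²(3a+b)/L³ = 20·2²·(3·2+2)/4³ = 10 kN
  M_A = Pab²/L² = 20·2·2²/4² = 10 kN·m
  R_B = Pa²(a+3b)/L³ = 20·2²·(2+3·2)/4³ = 10 kN
  M_B = -Pa²b/L² = -20·2²·2/4² = -10 kN·m
Superposition: R_A = 91/5 kN, M_A = 82/5 kN·m, R_B = 119/5 kN, M_B = -274/15 kN·m

R_A = 91/5 kN, M_A = 82/5 kN·m, R_B = 119/5 kN, M_B = -274/15 kN·m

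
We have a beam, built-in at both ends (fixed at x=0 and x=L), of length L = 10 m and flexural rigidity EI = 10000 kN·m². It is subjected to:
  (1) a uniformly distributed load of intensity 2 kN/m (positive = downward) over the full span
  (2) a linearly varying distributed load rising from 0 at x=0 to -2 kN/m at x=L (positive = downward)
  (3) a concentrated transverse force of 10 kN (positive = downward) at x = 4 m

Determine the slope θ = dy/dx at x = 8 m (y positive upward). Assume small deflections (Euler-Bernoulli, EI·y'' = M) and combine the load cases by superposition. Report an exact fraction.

θ(8) = 92/46875 rad

Load 1 — uniform load w=2 kN/m over full span:
  θ_1 = -wx(L-x)(L-2x)/(12EI) = -2·8·(10-8)·(10-2·8)/(12·10000) = 1/625 rad
Load 2 — triangular load w₀=-2 kN/m (0→w₀ over full span):
  θ_2 = -w₀(2x(L-x)(L-2x)(x+2L)+x²(L-x)²)/(120LEI) = -(-2)·(2·8·(10-8)·(10-2·8)·(8+2·10)+8²·(10-8)²)/(120·10·10000) = -8/9375 rad
Load 3 — point force P=10 kN at a=4 m (b=L-a=6):
  θ_3 = Pa²(L-x)(2bL-(3b+a)(L-x))/(2L³EI)  [x>a] = 10·4²·(10-8)·(2·6·10-(3·6+4)·(10-8))/(2·10³·10000) = 19/15625 rad
Superposition: θ = Σ θ_i = 92/46875 rad ≈ 0.001963 rad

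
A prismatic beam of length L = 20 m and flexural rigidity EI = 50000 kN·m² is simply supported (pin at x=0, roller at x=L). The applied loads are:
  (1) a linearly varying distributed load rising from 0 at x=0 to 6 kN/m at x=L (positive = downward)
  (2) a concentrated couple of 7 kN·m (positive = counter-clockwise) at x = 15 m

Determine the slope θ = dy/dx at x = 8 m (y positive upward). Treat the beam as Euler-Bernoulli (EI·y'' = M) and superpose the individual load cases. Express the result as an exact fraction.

Load 1 — triangular load w₀=6 kN/m (0→w₀ over full span):
  θ_1 = -w₀(7L⁴-30L²x²+15x⁴)/(360LEI) = -6·(7·20⁴-30·20²·8²+15·8⁴)/(360·20·50000) = -323/46875 rad
Load 2 — applied couple M₀=7 kN·m at a=15 m (b=L-a=5):
  θ_2 = (M₀x²/(2L)+C₁)/EI  [x≤a] with C₁=M₀(3b²-L²)/(6L)=-455/24 = (7·8²/(2·20)+(-455/24))/50000 = -931/6000000 rad
Superposition: θ = Σ θ_i = -1691/240000 rad ≈ -0.007046 rad

θ(8) = -1691/240000 rad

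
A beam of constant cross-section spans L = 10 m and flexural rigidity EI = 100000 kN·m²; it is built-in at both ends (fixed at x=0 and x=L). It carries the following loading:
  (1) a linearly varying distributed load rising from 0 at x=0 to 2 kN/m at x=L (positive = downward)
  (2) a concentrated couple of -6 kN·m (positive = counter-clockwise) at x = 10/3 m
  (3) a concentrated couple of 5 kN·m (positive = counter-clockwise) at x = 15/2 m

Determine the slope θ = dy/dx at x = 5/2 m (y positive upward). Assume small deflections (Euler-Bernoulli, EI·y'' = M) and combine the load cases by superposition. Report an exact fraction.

θ(5/2) = -157/1280000 rad

Load 1 — triangular load w₀=2 kN/m (0→w₀ over full span):
  θ_1 = -w₀(2x(L-x)(L-2x)(x+2L)+x²(L-x)²)/(120LEI) = -2·(2·(5/2)·(10-(5/2))·(10-2·(5/2))·((5/2)+2·10)+(5/2)²·(10-(5/2))²)/(120·10·100000) = -39/512000 rad
Load 2 — applied couple M₀=-6 kN·m at a=10/3 m (b=L-a=20/3):
  θ_2 = (R_Ax²/2 - M_Ax)/EI  [x≤a] with R_A=-4/5, M_A=0 = ((-4/5)·(5/2)²/2 - 0·(5/2))/100000 = -1/40000 rad
Load 3 — applied couple M₀=5 kN·m at a=15/2 m (b=L-a=5/2):
  θ_3 = (R_Ax²/2 - M_Ax)/EI  [x≤a] with R_A=9/16, M_A=25/16 = ((9/16)·(5/2)²/2 - (25/16)·(5/2))/100000 = -11/512000 rad
Superposition: θ = Σ θ_i = -157/1280000 rad ≈ -0.000123 rad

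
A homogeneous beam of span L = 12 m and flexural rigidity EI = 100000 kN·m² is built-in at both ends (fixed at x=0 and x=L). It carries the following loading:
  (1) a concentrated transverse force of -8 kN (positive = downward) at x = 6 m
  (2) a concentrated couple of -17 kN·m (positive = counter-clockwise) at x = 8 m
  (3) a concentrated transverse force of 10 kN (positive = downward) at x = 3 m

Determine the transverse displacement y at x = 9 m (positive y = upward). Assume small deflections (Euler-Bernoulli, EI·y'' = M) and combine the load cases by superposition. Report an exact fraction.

Load 1 — point force P=-8 kN at a=6 m (b=L-a=6):
  y_1 = -Pa²(L-x)²(3bL-(3b+a)(L-x))/(6L³EI)  [x>a] = -(-8)·6²·(12-9)²·(3·6·12-(3·6+6)·(12-9))/(6·12³·100000) = 9/25000 m
Load 2 — applied couple M₀=-17 kN·m at a=8 m (b=L-a=4):
  y_2 = (R_Ax³/6 - M_Ax²/2 - M₀(x-a)²/2)/EI  [x>a] with R_A=-17/9, M_A=-17/3 = ((-17/9)·9³/6 - (-17/3)·9²/2 - (-17)·(9-8)²/2)/100000 = 17/200000 m
Load 3 — point force P=10 kN at a=3 m (b=L-a=9):
  y_3 = -Pa²(L-x)²(3bL-(3b+a)(L-x))/(6L³EI)  [x>a] = -10·3²·(12-9)²·(3·9·12-(3·9+3)·(12-9))/(6·12³·100000) = -117/640000 m
Superposition: y = Σ y_i = 839/3200000 m ≈ 0.000262 m

y(9) = 839/3200000 m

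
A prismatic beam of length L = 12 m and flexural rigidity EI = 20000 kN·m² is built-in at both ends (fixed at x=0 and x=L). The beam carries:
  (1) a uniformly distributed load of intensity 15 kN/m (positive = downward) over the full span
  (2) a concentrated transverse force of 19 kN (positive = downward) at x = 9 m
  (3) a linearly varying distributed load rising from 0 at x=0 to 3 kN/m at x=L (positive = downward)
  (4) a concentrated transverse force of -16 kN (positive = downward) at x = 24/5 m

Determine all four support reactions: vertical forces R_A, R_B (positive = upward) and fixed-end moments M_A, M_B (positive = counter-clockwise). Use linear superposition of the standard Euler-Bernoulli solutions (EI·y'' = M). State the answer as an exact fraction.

R_A = 352003/4000 kN, M_A = 354879/2000 kN·m, R_B = 451997/4000 kN, M_B = -430461/2000 kN·m

Load 1 — uniform load w=15 kN/m over full span:
  R_A = wL/2 = 15·12/2 = 90 kN
  M_A = wL²/12 = 15·12²/12 = 180 kN·m
  R_B = wL/2 = 15·12/2 = 90 kN
  M_B = -wL²/12 = -15·12²/12 = -180 kN·m
Load 2 — point force P=19 kN at a=9 m (b=L-a=3):
  R_A = Pb²(3a+b)/L³ = 19·3²·(3·9+3)/12³ = 95/32 kN
  M_A = Pab²/L² = 19·9·3²/12² = 171/16 kN·m
  R_B = Pa²(a+3b)/L³ = 19·9²·(9+3·3)/12³ = 513/32 kN
  M_B = -Pa²b/L² = -19·9²·3/12² = -513/16 kN·m
Load 3 — triangular load w₀=3 kN/m (0→w₀ over full span):
  R_A = 3w₀L/20 = 3·3·12/20 = 27/5 kN
  M_A = w₀L²/30 = 3·12²/30 = 72/5 kN·m
  R_B = 7w₀L/20 = 7·3·12/20 = 63/5 kN
  M_B = -w₀L²/20 = -3·12²/20 = -108/5 kN·m
Load 4 — point force P=-16 kN at a=24/5 m (b=L-a=36/5):
  R_A = Pb²(3a+b)/L³ = (-16)·(36/5)²·(3·(24/5)+(36/5))/12³ = -1296/125 kN
  M_A = Pab²/L² = (-16)·(24/5)·(36/5)²/12² = -3456/125 kN·m
  R_B = Pa²(a+3b)/L³ = (-16)·(24/5)²·((24/5)+3·(36/5))/12³ = -704/125 kN
  M_B = -Pa²b/L² = -(-16)·(24/5)²·(36/5)/12² = 2304/125 kN·m
Superposition: R_A = 352003/4000 kN, M_A = 354879/2000 kN·m, R_B = 451997/4000 kN, M_B = -430461/2000 kN·m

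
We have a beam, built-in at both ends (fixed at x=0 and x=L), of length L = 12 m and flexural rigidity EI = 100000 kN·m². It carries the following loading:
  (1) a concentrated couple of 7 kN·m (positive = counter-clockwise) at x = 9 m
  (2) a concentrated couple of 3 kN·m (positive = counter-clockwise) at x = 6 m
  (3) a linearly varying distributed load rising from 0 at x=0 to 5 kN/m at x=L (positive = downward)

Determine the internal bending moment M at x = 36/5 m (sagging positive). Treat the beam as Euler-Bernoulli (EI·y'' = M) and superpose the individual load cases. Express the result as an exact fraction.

Load 1 — applied couple M₀=7 kN·m at a=9 m (b=L-a=3):
  M_1 = R_Ax - M_A  [x≤a] with R_A=21/32, M_A=35/16 = (21/32)·(36/5) - (35/16) = 203/80 kN·m
Load 2 — applied couple M₀=3 kN·m at a=6 m (b=L-a=6):
  M_2 = R_Ax - M_A - M₀  [x>a] with R_A=3/8, M_A=3/4 = (3/8)·(36/5) - (3/4) - 3 = -21/20 kN·m
Load 3 — triangular load w₀=5 kN/m (0→w₀ over full span):
  M_3 = 3w₀Lx/20 - w₀L²/30 - w₀x³/(6L) = 3·5·12·(36/5)/20 - 5·12²/30 - 5·(36/5)³/(6·12) = 372/25 kN·m
Superposition: M = Σ M_i = 6547/400 kN·m ≈ 16.367500 kN·m

M(36/5) = 6547/400 kN·m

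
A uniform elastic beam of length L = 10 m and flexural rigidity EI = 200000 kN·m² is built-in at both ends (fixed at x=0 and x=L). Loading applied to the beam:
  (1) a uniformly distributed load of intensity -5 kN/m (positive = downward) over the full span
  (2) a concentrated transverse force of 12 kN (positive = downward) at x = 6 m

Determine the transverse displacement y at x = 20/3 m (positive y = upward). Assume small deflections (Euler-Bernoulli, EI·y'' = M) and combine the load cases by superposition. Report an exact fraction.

y(20/3) = 1667/6075000 m

Load 1 — uniform load w=-5 kN/m over full span:
  y_1 = -wx²(L-x)²/(24EI) = -(-5)·(20/3)²·(10-(20/3))²/(24·200000) = 1/1944 m
Load 2 — point force P=12 kN at a=6 m (b=L-a=4):
  y_2 = -Pa²(L-x)²(3bL-(3b+a)(L-x))/(6L³EI)  [x>a] = -12·6²·(10-(20/3))²·(3·4·10-(3·4+6)·(10-(20/3)))/(6·10³·200000) = -3/12500 m
Superposition: y = Σ y_i = 1667/6075000 m ≈ 0.000274 m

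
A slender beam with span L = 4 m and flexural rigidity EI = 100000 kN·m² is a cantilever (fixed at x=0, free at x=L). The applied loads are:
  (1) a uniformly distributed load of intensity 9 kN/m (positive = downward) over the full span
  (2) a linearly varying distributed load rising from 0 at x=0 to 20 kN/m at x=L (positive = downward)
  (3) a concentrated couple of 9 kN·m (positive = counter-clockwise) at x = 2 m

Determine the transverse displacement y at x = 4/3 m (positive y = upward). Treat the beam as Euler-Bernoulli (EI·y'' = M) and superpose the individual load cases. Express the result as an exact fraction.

y(4/3) = -11131/9112500 m

Load 1 — uniform load w=9 kN/m over full span:
  y_1 = -wx²(x²-4Lx+6L²)/(24EI) = -9·(4/3)²·((4/3)²-4·4·(4/3)+6·4²)/(24·100000) = -43/84375 m
Load 2 — triangular load w₀=20 kN/m (0→w₀ over full span):
  y_2 = (w₀Lx³/12-w₀L²x²/6-w₀x⁵/(120L))/EI = (20·4·(4/3)³/12-20·4²·(4/3)²/6-20·(4/3)⁵/(120·4))/100000 = -1804/2278125 m
Load 3 — applied couple M₀=9 kN·m at a=2 m (b=L-a=2):
  y_3 = M₀x²/(2EI)  [x≤a] = 9·(4/3)²/(2·100000) = 1/12500 m
Superposition: y = Σ y_i = -11131/9112500 m ≈ -0.001222 m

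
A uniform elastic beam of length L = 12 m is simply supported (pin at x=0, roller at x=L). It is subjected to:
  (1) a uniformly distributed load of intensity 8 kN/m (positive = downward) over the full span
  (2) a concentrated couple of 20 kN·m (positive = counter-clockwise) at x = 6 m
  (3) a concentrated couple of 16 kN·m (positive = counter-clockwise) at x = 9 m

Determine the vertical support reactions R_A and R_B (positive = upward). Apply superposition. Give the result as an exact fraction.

R_A = 51 kN, R_B = 45 kN

Load 1 — uniform load w=8 kN/m over full span:
  R_A = wL/2 = 8·12/2 = 48 kN
  R_B = wL/2 = 8·12/2 = 48 kN
Load 2 — applied couple M₀=20 kN·m at a=6 m (b=L-a=6):
  R_A = M₀/L = 20/12 = 5/3 kN
  R_B = -M₀/L = -20/12 = -5/3 kN
Load 3 — applied couple M₀=16 kN·m at a=9 m (b=L-a=3):
  R_A = M₀/L = 16/12 = 4/3 kN
  R_B = -M₀/L = -16/12 = -4/3 kN
Superposition: R_A = 51 kN, R_B = 45 kN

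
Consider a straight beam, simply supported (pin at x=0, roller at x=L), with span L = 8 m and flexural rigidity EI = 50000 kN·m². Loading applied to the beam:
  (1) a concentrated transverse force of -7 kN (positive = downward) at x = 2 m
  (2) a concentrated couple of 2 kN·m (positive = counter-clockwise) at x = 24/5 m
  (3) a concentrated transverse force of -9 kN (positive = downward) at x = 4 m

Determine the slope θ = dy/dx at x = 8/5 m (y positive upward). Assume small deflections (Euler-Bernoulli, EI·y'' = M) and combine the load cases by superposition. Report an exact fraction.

Load 1 — point force P=-7 kN at a=2 m (b=L-a=6):
  θ_1 = -Pb(L²-b²-3x²)/(6LEI)  [x≤a] = -(-7)·6·(8²-6²-3·(8/5)²)/(6·8·50000) = 889/2500000 rad
Load 2 — applied couple M₀=2 kN·m at a=24/5 m (b=L-a=16/5):
  θ_2 = (M₀x²/(2L)+C₁)/EI  [x≤a] with C₁=M₀(3b²-L²)/(6L)=-104/75 = (2·(8/5)²/(2·8)+(-104/75))/50000 = -1/46875 rad
Load 3 — point force P=-9 kN at a=4 m (b=L-a=4):
  θ_3 = -Pb(L²-b²-3x²)/(6LEI)  [x≤a] = -(-9)·4·(8²-4²-3·(8/5)²)/(6·8·50000) = 189/312500 rad
Superposition: θ = Σ θ_i = 7043/7500000 rad ≈ 0.000939 rad

θ(8/5) = 7043/7500000 rad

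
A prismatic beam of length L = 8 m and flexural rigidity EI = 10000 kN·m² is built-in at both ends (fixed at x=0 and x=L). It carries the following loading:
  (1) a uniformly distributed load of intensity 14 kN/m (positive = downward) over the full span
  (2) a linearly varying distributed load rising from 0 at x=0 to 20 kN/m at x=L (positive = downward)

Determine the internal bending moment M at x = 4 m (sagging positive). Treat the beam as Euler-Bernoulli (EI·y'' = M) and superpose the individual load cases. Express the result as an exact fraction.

Load 1 — uniform load w=14 kN/m over full span:
  M_1 = wLx/2 - wL²/12 - wx²/2 = 14·8·4/2 - 14·8²/12 - 14·4²/2 = 112/3 kN·m
Load 2 — triangular load w₀=20 kN/m (0→w₀ over full span):
  M_2 = 3w₀Lx/20 - w₀L²/30 - w₀x³/(6L) = 3·20·8·4/20 - 20·8²/30 - 20·4³/(6·8) = 80/3 kN·m
Superposition: M = Σ M_i = 64 kN·m ≈ 64.000000 kN·m

M(4) = 64 kN·m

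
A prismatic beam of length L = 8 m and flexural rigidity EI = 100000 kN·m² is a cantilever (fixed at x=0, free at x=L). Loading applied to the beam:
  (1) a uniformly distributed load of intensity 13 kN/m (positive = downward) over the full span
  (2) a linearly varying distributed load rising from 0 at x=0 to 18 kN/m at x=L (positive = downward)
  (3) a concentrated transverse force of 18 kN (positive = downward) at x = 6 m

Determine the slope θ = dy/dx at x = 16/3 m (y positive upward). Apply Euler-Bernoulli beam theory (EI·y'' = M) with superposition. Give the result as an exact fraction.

θ(16/3) = -6298/253125 rad

Load 1 — uniform load w=13 kN/m over full span:
  θ_1 = -wx(x²-3Lx+3L²)/(6EI) = -13·(16/3)·((16/3)²-3·8·(16/3)+3·8²)/(6·100000) = -2704/253125 rad
Load 2 — triangular load w₀=18 kN/m (0→w₀ over full span):
  θ_2 = (w₀Lx²/4-w₀L²x/3-w₀x⁴/(24L))/EI = (18·8·(16/3)²/4-18·8²·(16/3)/3-18·(16/3)⁴/(24·8))/100000 = -928/84375 rad
Load 3 — point force P=18 kN at a=6 m (b=L-a=2):
  θ_3 = -Px(2a-x)/(2EI)  [x≤a] = -18·(16/3)·(2·6-(16/3))/(2·100000) = -2/625 rad
Superposition: θ = Σ θ_i = -6298/253125 rad ≈ -0.024881 rad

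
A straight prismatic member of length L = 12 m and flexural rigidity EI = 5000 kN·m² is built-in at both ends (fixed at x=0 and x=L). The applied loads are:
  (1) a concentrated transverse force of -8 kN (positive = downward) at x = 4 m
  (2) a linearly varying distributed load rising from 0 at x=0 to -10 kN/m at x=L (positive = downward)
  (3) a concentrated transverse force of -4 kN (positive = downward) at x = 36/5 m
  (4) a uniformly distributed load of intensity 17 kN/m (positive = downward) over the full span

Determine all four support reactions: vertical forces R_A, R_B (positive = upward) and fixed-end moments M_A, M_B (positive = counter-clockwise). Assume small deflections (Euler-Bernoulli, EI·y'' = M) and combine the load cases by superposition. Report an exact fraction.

Load 1 — point force P=-8 kN at a=4 m (b=L-a=8):
  R_A = Pb²(3a+b)/L³ = (-8)·8²·(3·4+8)/12³ = -160/27 kN
  M_A = Pab²/L² = (-8)·4·8²/12² = -128/9 kN·m
  R_B = Pa²(a+3b)/L³ = (-8)·4²·(4+3·8)/12³ = -56/27 kN
  M_B = -Pa²b/L² = -(-8)·4²·8/12² = 64/9 kN·m
Load 2 — triangular load w₀=-10 kN/m (0→w₀ over full span):
  R_A = 3w₀L/20 = 3·(-10)·12/20 = -18 kN
  M_A = w₀L²/30 = (-10)·12²/30 = -48 kN·m
  R_B = 7w₀L/20 = 7·(-10)·12/20 = -42 kN
  M_B = -w₀L²/20 = -(-10)·12²/20 = 72 kN·m
Load 3 — point force P=-4 kN at a=36/5 m (b=L-a=24/5):
  R_A = Pb²(3a+b)/L³ = (-4)·(24/5)²·(3·(36/5)+(24/5))/12³ = -176/125 kN
  M_A = Pab²/L² = (-4)·(36/5)·(24/5)²/12² = -576/125 kN·m
  R_B = Pa²(a+3b)/L³ = (-4)·(36/5)²·((36/5)+3·(24/5))/12³ = -324/125 kN
  M_B = -Pa²b/L² = -(-4)·(36/5)²·(24/5)/12² = 864/125 kN·m
Load 4 — uniform load w=17 kN/m over full span:
  R_A = wL/2 = 17·12/2 = 102 kN
  M_A = wL²/12 = 17·12²/12 = 204 kN·m
  R_B = wL/2 = 17·12/2 = 102 kN
  M_B = -wL²/12 = -17·12²/12 = -204 kN·m
Superposition: R_A = 258748/3375 kN, M_A = 154316/1125 kN·m, R_B = 186752/3375 kN, M_B = -132724/1125 kN·m

R_A = 258748/3375 kN, M_A = 154316/1125 kN·m, R_B = 186752/3375 kN, M_B = -132724/1125 kN·m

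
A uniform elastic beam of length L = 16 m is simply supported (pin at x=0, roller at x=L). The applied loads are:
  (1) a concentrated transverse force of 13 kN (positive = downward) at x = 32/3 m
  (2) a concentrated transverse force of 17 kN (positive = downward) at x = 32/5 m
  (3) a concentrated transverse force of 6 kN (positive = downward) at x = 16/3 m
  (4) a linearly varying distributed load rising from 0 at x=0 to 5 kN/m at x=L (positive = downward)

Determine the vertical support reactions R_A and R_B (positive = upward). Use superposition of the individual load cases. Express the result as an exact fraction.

Load 1 — point force P=13 kN at a=32/3 m (b=L-a=16/3):
  R_A = Pb/L = 13·(16/3)/16 = 13/3 kN
  R_B = Pa/L = 13·(32/3)/16 = 26/3 kN
Load 2 — point force P=17 kN at a=32/5 m (b=L-a=48/5):
  R_A = Pb/L = 17·(48/5)/16 = 51/5 kN
  R_B = Pa/L = 17·(32/5)/16 = 34/5 kN
Load 3 — point force P=6 kN at a=16/3 m (b=L-a=32/3):
  R_A = Pb/L = 6·(32/3)/16 = 4 kN
  R_B = Pa/L = 6·(16/3)/16 = 2 kN
Load 4 — triangular load w₀=5 kN/m (0→w₀ over full span):
  R_A = w₀L/6 = 5·16/6 = 40/3 kN
  R_B = w₀L/3 = 5·16/3 = 80/3 kN
Superposition: R_A = 478/15 kN, R_B = 662/15 kN

R_A = 478/15 kN, R_B = 662/15 kN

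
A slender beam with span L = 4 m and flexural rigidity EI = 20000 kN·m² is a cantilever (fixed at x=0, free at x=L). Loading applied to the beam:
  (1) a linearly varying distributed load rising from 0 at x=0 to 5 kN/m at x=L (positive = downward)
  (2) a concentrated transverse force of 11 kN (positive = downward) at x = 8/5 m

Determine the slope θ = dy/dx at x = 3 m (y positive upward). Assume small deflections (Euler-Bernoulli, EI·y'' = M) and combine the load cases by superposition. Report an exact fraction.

Load 1 — triangular load w₀=5 kN/m (0→w₀ over full span):
  θ_1 = (w₀Lx²/4-w₀L²x/3-w₀x⁴/(24L))/EI = (5·4·3²/4-5·4²·3/3-5·3⁴/(24·4))/20000 = -251/128000 rad
Load 2 — point force P=11 kN at a=8/5 m (b=L-a=12/5):
  θ_2 = -Pa²/(2EI)  [x>a] = -11·(8/5)²/(2·20000) = -11/15625 rad
Superposition: θ = Σ θ_i = -42639/16000000 rad ≈ -0.002665 rad

θ(3) = -42639/16000000 rad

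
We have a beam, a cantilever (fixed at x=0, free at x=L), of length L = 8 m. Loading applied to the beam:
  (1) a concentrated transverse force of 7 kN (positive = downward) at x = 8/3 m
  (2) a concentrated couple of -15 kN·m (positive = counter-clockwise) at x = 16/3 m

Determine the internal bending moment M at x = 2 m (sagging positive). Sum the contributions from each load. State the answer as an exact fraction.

Load 1 — point force P=7 kN at a=8/3 m (b=L-a=16/3):
  M_1 = -P(a-x)  [x≤a] = -7·((8/3)-2) = -14/3 kN·m
Load 2 — applied couple M₀=-15 kN·m at a=16/3 m (b=L-a=8/3):
  M_2 = M₀  [x≤a] = (-15) = -15 kN·m
Superposition: M = Σ M_i = -59/3 kN·m ≈ -19.666667 kN·m

M(2) = -59/3 kN·m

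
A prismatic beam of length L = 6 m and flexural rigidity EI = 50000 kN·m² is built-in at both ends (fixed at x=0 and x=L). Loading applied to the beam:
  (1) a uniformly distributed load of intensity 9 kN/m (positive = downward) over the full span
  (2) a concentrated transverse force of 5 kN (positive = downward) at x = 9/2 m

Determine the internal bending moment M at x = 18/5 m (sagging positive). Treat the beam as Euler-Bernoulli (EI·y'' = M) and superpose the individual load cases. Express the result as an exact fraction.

M(18/5) = 10629/800 kN·m

Load 1 — uniform load w=9 kN/m over full span:
  M_1 = wLx/2 - wL²/12 - wx²/2 = 9·6·(18/5)/2 - 9·6²/12 - 9·(18/5)²/2 = 297/25 kN·m
Load 2 — point force P=5 kN at a=9/2 m (b=L-a=3/2):
  M_2 = Pb²(3a+b)x/L³ - Pab²/L²  [x≤a] = 5·(3/2)²·(3·(9/2)+(3/2))·(18/5)/6³ - 5·(9/2)·(3/2)²/6² = 45/32 kN·m
Superposition: M = Σ M_i = 10629/800 kN·m ≈ 13.286250 kN·m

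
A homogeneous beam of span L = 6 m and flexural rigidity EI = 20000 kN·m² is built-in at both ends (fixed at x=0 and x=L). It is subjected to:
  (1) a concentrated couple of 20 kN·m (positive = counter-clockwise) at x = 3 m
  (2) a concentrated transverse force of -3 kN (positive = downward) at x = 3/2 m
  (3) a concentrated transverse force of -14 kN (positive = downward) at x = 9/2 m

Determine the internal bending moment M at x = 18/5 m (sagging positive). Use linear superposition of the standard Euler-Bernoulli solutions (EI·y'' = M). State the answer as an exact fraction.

M(18/5) = -359/32 kN·m

Load 1 — applied couple M₀=20 kN·m at a=3 m (b=L-a=3):
  M_1 = R_Ax - M_A - M₀  [x>a] with R_A=5, M_A=5 = 5·(18/5) - 5 - 20 = -7 kN·m
Load 2 — point force P=-3 kN at a=3/2 m (b=L-a=9/2):
  M_2 = Pa²(a+3b)(L-x)/L³ - Pa²b/L²  [x>a] = (-3)·(3/2)²·((3/2)+3·(9/2))·(6-(18/5))/6³ - (-3)·(3/2)²·(9/2)/6² = -9/32 kN·m
Load 3 — point force P=-14 kN at a=9/2 m (b=L-a=3/2):
  M_3 = Pb²(3a+b)x/L³ - Pab²/L²  [x≤a] = (-14)·(3/2)²·(3·(9/2)+(3/2))·(18/5)/6³ - (-14)·(9/2)·(3/2)²/6² = -63/16 kN·m
Superposition: M = Σ M_i = -359/32 kN·m ≈ -11.218750 kN·m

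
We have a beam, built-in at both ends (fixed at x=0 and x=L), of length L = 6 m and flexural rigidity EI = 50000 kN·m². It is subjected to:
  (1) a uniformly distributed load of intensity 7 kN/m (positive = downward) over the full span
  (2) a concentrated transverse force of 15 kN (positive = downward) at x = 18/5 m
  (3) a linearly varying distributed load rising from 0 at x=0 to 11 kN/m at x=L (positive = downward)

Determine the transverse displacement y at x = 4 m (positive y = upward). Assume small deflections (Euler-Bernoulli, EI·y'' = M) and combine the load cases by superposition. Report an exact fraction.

Load 1 — uniform load w=7 kN/m over full span:
  y_1 = -wx²(L-x)²/(24EI) = -7·4²·(6-4)²/(24·50000) = -7/18750 m
Load 2 — point force P=15 kN at a=18/5 m (b=L-a=12/5):
  y_2 = -Pa²(L-x)²(3bL-(3b+a)(L-x))/(6L³EI)  [x>a] = -15·(18/5)²·(6-4)²·(3·(12/5)·6-(3·(12/5)+(18/5))·(6-4))/(6·6³·50000) = -81/312500 m
Load 3 — triangular load w₀=11 kN/m (0→w₀ over full span):
  y_3 = -w₀x²(L-x)²(x+2L)/(120LEI) = -11·4²·(6-4)²·(4+2·6)/(120·6·50000) = -44/140625 m
Superposition: y = Σ y_i = -2659/2812500 m ≈ -0.000945 m

y(4) = -2659/2812500 m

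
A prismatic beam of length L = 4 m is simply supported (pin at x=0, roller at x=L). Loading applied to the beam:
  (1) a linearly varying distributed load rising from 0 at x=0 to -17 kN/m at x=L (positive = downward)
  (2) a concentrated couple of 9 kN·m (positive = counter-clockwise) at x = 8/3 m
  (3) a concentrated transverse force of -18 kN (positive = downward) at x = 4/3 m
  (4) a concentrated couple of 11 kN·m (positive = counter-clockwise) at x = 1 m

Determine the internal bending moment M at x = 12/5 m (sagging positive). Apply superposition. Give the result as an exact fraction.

Load 1 — triangular load w₀=-17 kN/m (0→w₀ over full span):
  M_1 = w₀Lx/6 - w₀x³/(6L) = (-17)·4·(12/5)/6 - (-17)·(12/5)³/(6·4) = -2176/125 kN·m
Load 2 — applied couple M₀=9 kN·m at a=8/3 m (b=L-a=4/3):
  M_2 = M₀x/L  [x≤a] = 9·(12/5)/4 = 27/5 kN·m
Load 3 — point force P=-18 kN at a=4/3 m (b=L-a=8/3):
  M_3 = Pa(L-x)/L  [x>a] = (-18)·(4/3)·(4-(12/5))/4 = -48/5 kN·m
Load 4 — applied couple M₀=11 kN·m at a=1 m (b=L-a=3):
  M_4 = M₀x/L - M₀  [x>a] = 11·(12/5)/4 - 11 = -22/5 kN·m
Superposition: M = Σ M_i = -3251/125 kN·m ≈ -26.008000 kN·m

M(12/5) = -3251/125 kN·m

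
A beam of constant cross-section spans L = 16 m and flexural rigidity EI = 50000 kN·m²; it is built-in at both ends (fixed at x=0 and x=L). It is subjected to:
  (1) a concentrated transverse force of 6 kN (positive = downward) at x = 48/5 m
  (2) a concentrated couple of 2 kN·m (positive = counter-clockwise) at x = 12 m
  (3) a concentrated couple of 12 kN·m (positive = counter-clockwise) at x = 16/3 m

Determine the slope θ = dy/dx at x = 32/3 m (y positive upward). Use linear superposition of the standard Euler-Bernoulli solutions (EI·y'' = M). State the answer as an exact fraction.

Load 1 — point force P=6 kN at a=48/5 m (b=L-a=32/5):
  θ_1 = Pa²(L-x)(2bL-(3b+a)(L-x))/(2L³EI)  [x>a] = 6·(48/5)²·(16-(32/3))·(2·(32/5)·16-(3·(32/5)+(48/5))·(16-(32/3)))/(2·16³·50000) = 144/390625 rad
Load 2 — applied couple M₀=2 kN·m at a=12 m (b=L-a=4):
  θ_2 = (R_Ax²/2 - M_Ax)/EI  [x≤a] with R_A=9/64, M_A=5/8 = ((9/64)·(32/3)²/2 - (5/8)·(32/3))/50000 = 1/37500 rad
Load 3 — applied couple M₀=12 kN·m at a=16/3 m (b=L-a=32/3):
  θ_3 = (R_Ax²/2 - M_Ax - M₀(x-a))/EI  [x>a] with R_A=1, M_A=0 = (1·(32/3)²/2 - 0·(32/3) - 12·((32/3)-(16/3)))/50000 = -4/28125 rad
Superposition: θ = Σ θ_i = 3559/14062500 rad ≈ 0.000253 rad

θ(32/3) = 3559/14062500 rad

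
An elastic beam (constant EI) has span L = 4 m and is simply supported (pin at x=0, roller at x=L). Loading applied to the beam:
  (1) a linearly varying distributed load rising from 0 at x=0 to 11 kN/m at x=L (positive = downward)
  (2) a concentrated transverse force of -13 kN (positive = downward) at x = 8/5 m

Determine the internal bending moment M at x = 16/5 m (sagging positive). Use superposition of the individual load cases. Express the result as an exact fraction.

Load 1 — triangular load w₀=11 kN/m (0→w₀ over full span):
  M_1 = w₀Lx/6 - w₀x³/(6L) = 11·4·(16/5)/6 - 11·(16/5)³/(6·4) = 1056/125 kN·m
Load 2 — point force P=-13 kN at a=8/5 m (b=L-a=12/5):
  M_2 = Pa(L-x)/L  [x>a] = (-13)·(8/5)·(4-(16/5))/4 = -104/25 kN·m
Superposition: M = Σ M_i = 536/125 kN·m ≈ 4.288000 kN·m

M(16/5) = 536/125 kN·m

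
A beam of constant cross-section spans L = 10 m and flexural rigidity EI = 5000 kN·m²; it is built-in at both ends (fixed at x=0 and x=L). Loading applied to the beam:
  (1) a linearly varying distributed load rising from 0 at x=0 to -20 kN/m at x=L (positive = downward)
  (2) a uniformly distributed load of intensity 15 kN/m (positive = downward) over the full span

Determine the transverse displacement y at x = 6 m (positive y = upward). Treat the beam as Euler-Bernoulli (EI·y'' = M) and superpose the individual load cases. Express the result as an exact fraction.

y(6) = -69/3125 m

Load 1 — triangular load w₀=-20 kN/m (0→w₀ over full span):
  y_1 = -w₀x²(L-x)²(x+2L)/(120LEI) = -(-20)·6²·(10-6)²·(6+2·10)/(120·10·5000) = 156/3125 m
Load 2 — uniform load w=15 kN/m over full span:
  y_2 = -wx²(L-x)²/(24EI) = -15·6²·(10-6)²/(24·5000) = -9/125 m
Superposition: y = Σ y_i = -69/3125 m ≈ -0.022080 m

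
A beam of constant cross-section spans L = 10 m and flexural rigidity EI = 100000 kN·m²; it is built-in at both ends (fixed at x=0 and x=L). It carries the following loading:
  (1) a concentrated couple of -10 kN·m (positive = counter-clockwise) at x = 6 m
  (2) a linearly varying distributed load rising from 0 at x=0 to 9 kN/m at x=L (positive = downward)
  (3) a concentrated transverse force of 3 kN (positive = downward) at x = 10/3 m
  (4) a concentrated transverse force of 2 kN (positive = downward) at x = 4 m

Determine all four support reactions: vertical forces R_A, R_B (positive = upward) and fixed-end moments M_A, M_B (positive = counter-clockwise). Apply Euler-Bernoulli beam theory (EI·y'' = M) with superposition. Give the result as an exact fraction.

Load 1 — applied couple M₀=-10 kN·m at a=6 m (b=L-a=4):
  R_A = 6M₀ab/L³ = 6·(-10)·6·4/10³ = -36/25 kN
  M_A = M₀b(2a-b)/L² = (-10)·4·(2·6-4)/10² = -16/5 kN·m
  R_B = -6M₀ab/L³ = -6·(-10)·6·4/10³ = 36/25 kN
  M_B = M₀a(2b-a)/L² = (-10)·6·(2·4-6)/10² = -6/5 kN·m
Load 2 — triangular load w₀=9 kN/m (0→w₀ over full span):
  R_A = 3w₀L/20 = 3·9·10/20 = 27/2 kN
  M_A = w₀L²/30 = 9·10²/30 = 30 kN·m
  R_B = 7w₀L/20 = 7·9·10/20 = 63/2 kN
  M_B = -w₀L²/20 = -9·10²/20 = -45 kN·m
Load 3 — point force P=3 kN at a=10/3 m (b=L-a=20/3):
  R_A = Pb²(3a+b)/L³ = 3·(20/3)²·(3·(10/3)+(20/3))/10³ = 20/9 kN
  M_A = Pab²/L² = 3·(10/3)·(20/3)²/10² = 40/9 kN·m
  R_B = Pa²(a+3b)/L³ = 3·(10/3)²·((10/3)+3·(20/3))/10³ = 7/9 kN
  M_B = -Pa²b/L² = -3·(10/3)²·(20/3)/10² = -20/9 kN·m
Load 4 — point force P=2 kN at a=4 m (b=L-a=6):
  R_A = Pb²(3a+b)/L³ = 2·6²·(3·4+6)/10³ = 162/125 kN
  M_A = Pab²/L² = 2·4·6²/10² = 72/25 kN·m
  R_B = Pa²(a+3b)/L³ = 2·4²·(4+3·6)/10³ = 88/125 kN
  M_B = -Pa²b/L² = -2·4²·6/10² = -48/25 kN·m
Superposition: R_A = 35051/2250 kN, M_A = 7678/225 kN·m, R_B = 77449/2250 kN, M_B = -11327/225 kN·m

R_A = 35051/2250 kN, M_A = 7678/225 kN·m, R_B = 77449/2250 kN, M_B = -11327/225 kN·m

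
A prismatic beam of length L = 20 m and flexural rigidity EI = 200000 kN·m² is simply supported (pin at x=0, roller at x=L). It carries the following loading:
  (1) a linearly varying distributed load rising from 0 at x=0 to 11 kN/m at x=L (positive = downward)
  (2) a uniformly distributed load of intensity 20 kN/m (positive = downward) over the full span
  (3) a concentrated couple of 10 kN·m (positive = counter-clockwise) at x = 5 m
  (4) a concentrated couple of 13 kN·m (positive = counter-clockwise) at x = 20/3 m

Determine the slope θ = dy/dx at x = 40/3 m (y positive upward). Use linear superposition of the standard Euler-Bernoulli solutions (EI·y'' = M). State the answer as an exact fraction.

Load 1 — triangular load w₀=11 kN/m (0→w₀ over full span):
  θ_1 = -w₀(7L⁴-30L²x²+15x⁴)/(360LEI) = -11·(7·20⁴-30·20²·(40/3)²+15·(40/3)⁴)/(360·20·200000) = 1001/243000 rad
Load 2 — uniform load w=20 kN/m over full span:
  θ_2 = -w(L³-6Lx²+4x³)/(24EI) = -20·(20³-6·20·(40/3)²+4·(40/3)³)/(24·200000) = 13/810 rad
Load 3 — applied couple M₀=10 kN·m at a=5 m (b=L-a=15):
  θ_3 = (M₀x²/(2L)-M₀(x-a)+C₁)/EI  [x>a] with C₁=M₀(3b²-L²)/(6L)=275/12 = (10·(40/3)²/(2·20)-10·((40/3)-5)+(275/12))/200000 = -23/288000 rad
Load 4 — applied couple M₀=13 kN·m at a=20/3 m (b=L-a=40/3):
  θ_4 = (M₀x²/(2L)-M₀(x-a)+C₁)/EI  [x>a] with C₁=M₀(3b²-L²)/(6L)=130/9 = (13·(40/3)²/(2·20)-13·((40/3)-(20/3))+(130/9))/200000 = -13/180000 rad
Superposition: θ = Σ θ_i = 778247/38880000 rad ≈ 0.020017 rad

θ(40/3) = 778247/38880000 rad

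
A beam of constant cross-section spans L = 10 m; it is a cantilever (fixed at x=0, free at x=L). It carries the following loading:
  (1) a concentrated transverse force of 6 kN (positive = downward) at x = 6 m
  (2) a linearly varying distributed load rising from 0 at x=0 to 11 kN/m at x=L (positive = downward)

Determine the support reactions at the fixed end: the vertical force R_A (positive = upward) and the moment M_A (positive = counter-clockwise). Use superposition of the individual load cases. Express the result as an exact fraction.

R_A = 61 kN, M_A = 1208/3 kN·m

Load 1 — point force P=6 kN at a=6 m (b=L-a=4):
  R_A = P = 6 kN
  M_A = Pa = 6·6 = 36 kN·m
Load 2 — triangular load w₀=11 kN/m (0→w₀ over full span):
  R_A = w₀L/2 = 11·10/2 = 55 kN
  M_A = w₀L²/3 = 11·10²/3 = 1100/3 kN·m
Superposition: R_A = 61 kN, M_A = 1208/3 kN·m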